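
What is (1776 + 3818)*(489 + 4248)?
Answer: 26498778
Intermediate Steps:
(1776 + 3818)*(489 + 4248) = 5594*4737 = 26498778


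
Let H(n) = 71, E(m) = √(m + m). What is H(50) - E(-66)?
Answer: 71 - 2*I*√33 ≈ 71.0 - 11.489*I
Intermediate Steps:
E(m) = √2*√m (E(m) = √(2*m) = √2*√m)
H(50) - E(-66) = 71 - √2*√(-66) = 71 - √2*I*√66 = 71 - 2*I*√33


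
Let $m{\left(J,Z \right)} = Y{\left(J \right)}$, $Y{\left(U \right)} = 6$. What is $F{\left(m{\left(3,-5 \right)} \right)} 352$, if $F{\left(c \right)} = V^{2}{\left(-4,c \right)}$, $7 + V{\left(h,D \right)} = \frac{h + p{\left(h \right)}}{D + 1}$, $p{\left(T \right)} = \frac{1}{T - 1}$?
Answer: $\frac{508288}{25} \approx 20332.0$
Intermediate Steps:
$p{\left(T \right)} = \frac{1}{-1 + T}$
$V{\left(h,D \right)} = -7 + \frac{h + \frac{1}{-1 + h}}{1 + D}$ ($V{\left(h,D \right)} = -7 + \frac{h + \frac{1}{-1 + h}}{D + 1} = -7 + \frac{h + \frac{1}{-1 + h}}{1 + D}$)
$m{\left(J,Z \right)} = 6$
$F{\left(c \right)} = \frac{\left(56 + 35 c\right)^{2}}{25 \left(1 + c\right)^{2}}$ ($F{\left(c \right)} = \left(\frac{1 - \left(-1 - 4\right) \left(7 - -4 + 7 c\right)}{\left(1 + c\right) \left(-1 - 4\right)}\right)^{2} = \left(\frac{1 - - 5 \left(7 + 4 + 7 c\right)}{\left(1 + c\right) \left(-5\right)}\right)^{2} = \left(\frac{1}{1 + c} \left(- \frac{1}{5}\right) \left(1 - - 5 \left(11 + 7 c\right)\right)\right)^{2} = \left(\frac{1}{1 + c} \left(- \frac{1}{5}\right) \left(1 + \left(55 + 35 c\right)\right)\right)^{2} = \left(\frac{1}{1 + c} \left(- \frac{1}{5}\right) \left(56 + 35 c\right)\right)^{2} = \left(- \frac{56 + 35 c}{5 \left(1 + c\right)}\right)^{2} = \frac{\left(56 + 35 c\right)^{2}}{25 \left(1 + c\right)^{2}}$)
$F{\left(m{\left(3,-5 \right)} \right)} 352 = \frac{49 \left(8 + 5 \cdot 6\right)^{2}}{25 \left(1 + 6\right)^{2}} \cdot 352 = \frac{49 \left(8 + 30\right)^{2}}{25 \cdot 49} \cdot 352 = \frac{49}{25} \cdot \frac{1}{49} \cdot 38^{2} \cdot 352 = \frac{49}{25} \cdot \frac{1}{49} \cdot 1444 \cdot 352 = \frac{1444}{25} \cdot 352 = \frac{508288}{25}$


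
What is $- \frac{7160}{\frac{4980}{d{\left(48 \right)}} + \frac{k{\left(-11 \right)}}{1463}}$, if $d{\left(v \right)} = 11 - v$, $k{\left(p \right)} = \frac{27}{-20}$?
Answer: $\frac{7751559200}{145715799} \approx 53.196$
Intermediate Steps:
$k{\left(p \right)} = - \frac{27}{20}$ ($k{\left(p \right)} = 27 \left(- \frac{1}{20}\right) = - \frac{27}{20}$)
$- \frac{7160}{\frac{4980}{d{\left(48 \right)}} + \frac{k{\left(-11 \right)}}{1463}} = - \frac{7160}{\frac{4980}{11 - 48} - \frac{27}{20 \cdot 1463}} = - \frac{7160}{\frac{4980}{11 - 48} - \frac{27}{29260}} = - \frac{7160}{\frac{4980}{-37} - \frac{27}{29260}} = - \frac{7160}{4980 \left(- \frac{1}{37}\right) - \frac{27}{29260}} = - \frac{7160}{- \frac{4980}{37} - \frac{27}{29260}} = - \frac{7160}{- \frac{145715799}{1082620}} = \left(-7160\right) \left(- \frac{1082620}{145715799}\right) = \frac{7751559200}{145715799}$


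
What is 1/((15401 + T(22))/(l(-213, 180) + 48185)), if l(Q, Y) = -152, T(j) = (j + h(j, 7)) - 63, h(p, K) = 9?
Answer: 16011/5123 ≈ 3.1253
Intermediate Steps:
T(j) = -54 + j (T(j) = (j + 9) - 63 = (9 + j) - 63 = -54 + j)
1/((15401 + T(22))/(l(-213, 180) + 48185)) = 1/((15401 + (-54 + 22))/(-152 + 48185)) = 1/((15401 - 32)/48033) = 1/(15369*(1/48033)) = 1/(5123/16011) = 16011/5123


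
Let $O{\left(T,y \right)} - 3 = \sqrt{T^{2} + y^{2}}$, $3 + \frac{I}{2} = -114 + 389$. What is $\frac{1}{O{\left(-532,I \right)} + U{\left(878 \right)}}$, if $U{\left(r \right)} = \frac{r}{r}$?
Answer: $- \frac{1}{144736} + \frac{\sqrt{36185}}{144736} \approx 0.0013074$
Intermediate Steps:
$I = 544$ ($I = -6 + 2 \left(-114 + 389\right) = -6 + 2 \cdot 275 = -6 + 550 = 544$)
$U{\left(r \right)} = 1$
$O{\left(T,y \right)} = 3 + \sqrt{T^{2} + y^{2}}$
$\frac{1}{O{\left(-532,I \right)} + U{\left(878 \right)}} = \frac{1}{\left(3 + \sqrt{\left(-532\right)^{2} + 544^{2}}\right) + 1} = \frac{1}{\left(3 + \sqrt{283024 + 295936}\right) + 1} = \frac{1}{\left(3 + \sqrt{578960}\right) + 1} = \frac{1}{\left(3 + 4 \sqrt{36185}\right) + 1} = \frac{1}{4 + 4 \sqrt{36185}}$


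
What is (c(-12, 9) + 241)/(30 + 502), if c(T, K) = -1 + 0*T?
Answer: 60/133 ≈ 0.45113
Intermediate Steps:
c(T, K) = -1 (c(T, K) = -1 + 0 = -1)
(c(-12, 9) + 241)/(30 + 502) = (-1 + 241)/(30 + 502) = 240/532 = 240*(1/532) = 60/133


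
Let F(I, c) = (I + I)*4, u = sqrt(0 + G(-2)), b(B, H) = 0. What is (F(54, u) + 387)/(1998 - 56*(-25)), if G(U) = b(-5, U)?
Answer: 819/3398 ≈ 0.24102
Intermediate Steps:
G(U) = 0
u = 0 (u = sqrt(0 + 0) = sqrt(0) = 0)
F(I, c) = 8*I (F(I, c) = (2*I)*4 = 8*I)
(F(54, u) + 387)/(1998 - 56*(-25)) = (8*54 + 387)/(1998 - 56*(-25)) = (432 + 387)/(1998 + 1400) = 819/3398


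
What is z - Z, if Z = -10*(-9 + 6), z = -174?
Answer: -204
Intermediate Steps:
Z = 30 (Z = -10*(-3) = 30)
z - Z = -174 - 1*30 = -174 - 30 = -204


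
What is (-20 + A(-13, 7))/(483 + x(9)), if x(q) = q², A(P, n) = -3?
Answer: -23/564 ≈ -0.040780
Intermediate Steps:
(-20 + A(-13, 7))/(483 + x(9)) = (-20 - 3)/(483 + 9²) = -23/(483 + 81) = -23/564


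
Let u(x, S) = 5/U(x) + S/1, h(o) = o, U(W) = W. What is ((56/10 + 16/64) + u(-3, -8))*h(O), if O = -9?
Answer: 687/20 ≈ 34.350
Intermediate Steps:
u(x, S) = S + 5/x (u(x, S) = 5/x + S/1 = 5/x + S*1 = 5/x + S = S + 5/x)
((56/10 + 16/64) + u(-3, -8))*h(O) = ((56/10 + 16/64) + (-8 + 5/(-3)))*(-9) = ((56*(1/10) + 16*(1/64)) + (-8 + 5*(-1/3)))*(-9) = ((28/5 + 1/4) + (-8 - 5/3))*(-9) = (117/20 - 29/3)*(-9) = -229/60*(-9) = 687/20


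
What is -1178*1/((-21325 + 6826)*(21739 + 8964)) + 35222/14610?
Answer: 2613256874419/1083971410695 ≈ 2.4108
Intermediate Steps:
-1178*1/((-21325 + 6826)*(21739 + 8964)) + 35222/14610 = -1178/(30703*(-14499)) + 35222*(1/14610) = -1178/(-445162797) + 17611/7305 = -1178*(-1/445162797) + 17611/7305 = 1178/445162797 + 17611/7305 = 2613256874419/1083971410695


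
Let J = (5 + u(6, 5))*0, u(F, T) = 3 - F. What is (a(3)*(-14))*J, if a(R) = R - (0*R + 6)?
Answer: 0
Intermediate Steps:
a(R) = -6 + R (a(R) = R - (0 + 6) = R - 1*6 = R - 6 = -6 + R)
J = 0 (J = (5 + (3 - 1*6))*0 = (5 + (3 - 6))*0 = (5 - 3)*0 = 2*0 = 0)
(a(3)*(-14))*J = ((-6 + 3)*(-14))*0 = -3*(-14)*0 = 42*0 = 0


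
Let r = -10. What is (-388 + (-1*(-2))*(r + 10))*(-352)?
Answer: 136576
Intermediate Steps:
(-388 + (-1*(-2))*(r + 10))*(-352) = (-388 + (-1*(-2))*(-10 + 10))*(-352) = (-388 + 2*0)*(-352) = (-388 + 0)*(-352) = -388*(-352) = 136576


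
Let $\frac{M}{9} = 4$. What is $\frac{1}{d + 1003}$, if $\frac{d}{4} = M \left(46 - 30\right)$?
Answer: $\frac{1}{3307} \approx 0.00030239$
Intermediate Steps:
$M = 36$ ($M = 9 \cdot 4 = 36$)
$d = 2304$ ($d = 4 \cdot 36 \left(46 - 30\right) = 4 \cdot 36 \cdot 16 = 4 \cdot 576 = 2304$)
$\frac{1}{d + 1003} = \frac{1}{2304 + 1003} = \frac{1}{3307}$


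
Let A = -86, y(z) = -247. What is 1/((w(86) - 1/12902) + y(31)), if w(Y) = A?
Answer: -12902/4296367 ≈ -0.0030030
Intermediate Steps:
w(Y) = -86
1/((w(86) - 1/12902) + y(31)) = 1/((-86 - 1/12902) - 247) = 1/(-1109573/12902 - 247) = 1/(-4296367/12902) = -12902/4296367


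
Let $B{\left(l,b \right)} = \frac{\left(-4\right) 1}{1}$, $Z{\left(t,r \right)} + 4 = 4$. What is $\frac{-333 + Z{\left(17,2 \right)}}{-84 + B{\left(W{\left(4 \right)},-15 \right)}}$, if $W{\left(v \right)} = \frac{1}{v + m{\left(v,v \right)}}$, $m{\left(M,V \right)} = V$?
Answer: $\frac{333}{88} \approx 3.7841$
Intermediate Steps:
$Z{\left(t,r \right)} = 0$ ($Z{\left(t,r \right)} = -4 + 4 = 0$)
$W{\left(v \right)} = \frac{1}{2 v}$ ($W{\left(v \right)} = \frac{1}{v + v} = \frac{1}{2 v}$)
$B{\left(l,b \right)} = -4$ ($B{\left(l,b \right)} = \left(-4\right) 1 = -4$)
$\frac{-333 + Z{\left(17,2 \right)}}{-84 + B{\left(W{\left(4 \right)},-15 \right)}} = \frac{-333 + 0}{-84 - 4} = - \frac{333}{-88} = \left(-333\right) \left(- \frac{1}{88}\right) = \frac{333}{88}$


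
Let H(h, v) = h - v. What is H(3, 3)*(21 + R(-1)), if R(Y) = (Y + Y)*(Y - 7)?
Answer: 0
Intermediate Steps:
R(Y) = 2*Y*(-7 + Y) (R(Y) = (2*Y)*(-7 + Y) = 2*Y*(-7 + Y))
H(3, 3)*(21 + R(-1)) = (3 - 1*3)*(21 + 2*(-1)*(-7 - 1)) = (3 - 3)*(21 + 2*(-1)*(-8)) = 0*(21 + 16) = 0*37 = 0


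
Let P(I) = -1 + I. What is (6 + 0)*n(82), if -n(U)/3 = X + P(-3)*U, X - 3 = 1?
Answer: 5832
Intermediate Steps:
X = 4 (X = 3 + 1 = 4)
n(U) = -12 + 12*U (n(U) = -3*(4 + (-1 - 3)*U) = -3*(4 - 4*U) = -12 + 12*U)
(6 + 0)*n(82) = (6 + 0)*(-12 + 12*82) = 6*(-12 + 984) = 6*972 = 5832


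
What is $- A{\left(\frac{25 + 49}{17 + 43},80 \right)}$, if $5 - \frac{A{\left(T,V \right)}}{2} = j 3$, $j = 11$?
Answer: $56$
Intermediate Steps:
$A{\left(T,V \right)} = -56$ ($A{\left(T,V \right)} = 10 - 2 \cdot 11 \cdot 3 = 10 - 66 = -56$)
$- A{\left(\frac{25 + 49}{17 + 43},80 \right)} = \left(-1\right) \left(-56\right) = 56$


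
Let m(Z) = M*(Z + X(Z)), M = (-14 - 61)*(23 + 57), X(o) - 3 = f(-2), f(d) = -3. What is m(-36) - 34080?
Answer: 181920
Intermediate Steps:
X(o) = 0 (X(o) = 3 - 3 = 0)
M = -6000 (M = -75*80 = -6000)
m(Z) = -6000*Z (m(Z) = -6000*(Z + 0) = -6000*Z)
m(-36) - 34080 = -6000*(-36) - 34080 = 216000 - 34080 = 181920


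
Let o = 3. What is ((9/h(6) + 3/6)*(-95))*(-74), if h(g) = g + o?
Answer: 10545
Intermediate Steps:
h(g) = 3 + g (h(g) = g + 3 = 3 + g)
((9/h(6) + 3/6)*(-95))*(-74) = ((9/(3 + 6) + 3/6)*(-95))*(-74) = ((9/9 + 3*(⅙))*(-95))*(-74) = ((9*(⅑) + ½)*(-95))*(-74) = ((1 + ½)*(-95))*(-74) = ((3/2)*(-95))*(-74) = -285/2*(-74) = 10545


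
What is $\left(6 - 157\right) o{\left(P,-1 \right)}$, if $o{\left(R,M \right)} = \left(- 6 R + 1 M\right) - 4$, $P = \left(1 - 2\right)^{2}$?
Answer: $1661$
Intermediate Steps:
$P = 1$ ($P = \left(-1\right)^{2} = 1$)
$o{\left(R,M \right)} = -4 + M - 6 R$ ($o{\left(R,M \right)} = \left(- 6 R + M\right) - 4 = \left(M - 6 R\right) - 4 = -4 + M - 6 R$)
$\left(6 - 157\right) o{\left(P,-1 \right)} = \left(6 - 157\right) \left(-4 - 1 - 6\right) = - 151 \left(-4 - 1 - 6\right) = \left(-151\right) \left(-11\right) = 1661$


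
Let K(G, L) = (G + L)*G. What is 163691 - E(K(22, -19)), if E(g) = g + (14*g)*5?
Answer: 159005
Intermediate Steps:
K(G, L) = G*(G + L)
E(g) = 71*g (E(g) = g + 70*g = 71*g)
163691 - E(K(22, -19)) = 163691 - 71*22*(22 - 19) = 163691 - 71*22*3 = 163691 - 71*66 = 163691 - 1*4686 = 163691 - 4686 = 159005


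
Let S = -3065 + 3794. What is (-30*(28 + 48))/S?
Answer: -760/243 ≈ -3.1276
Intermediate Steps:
S = 729
(-30*(28 + 48))/S = -30*(28 + 48)/729 = -30*76*(1/729) = -2280*1/729 = -760/243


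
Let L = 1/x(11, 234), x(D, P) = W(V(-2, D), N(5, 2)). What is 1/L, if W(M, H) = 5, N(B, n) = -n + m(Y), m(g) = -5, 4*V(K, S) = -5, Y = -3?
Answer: 5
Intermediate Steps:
V(K, S) = -5/4 (V(K, S) = (1/4)*(-5) = -5/4)
N(B, n) = -5 - n (N(B, n) = -n - 5 = -5 - n)
x(D, P) = 5
L = 1/5 ≈ 0.20000
1/L = 1/(1/5) = 5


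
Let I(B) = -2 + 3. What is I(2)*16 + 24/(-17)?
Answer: 248/17 ≈ 14.588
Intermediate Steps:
I(B) = 1
I(2)*16 + 24/(-17) = 1*16 + 24/(-17) = 16 + 24*(-1/17) = 16 - 24/17 = 248/17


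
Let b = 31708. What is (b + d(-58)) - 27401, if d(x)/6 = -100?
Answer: 3707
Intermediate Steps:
d(x) = -600 (d(x) = 6*(-100) = -600)
(b + d(-58)) - 27401 = (31708 - 600) - 27401 = 31108 - 27401 = 3707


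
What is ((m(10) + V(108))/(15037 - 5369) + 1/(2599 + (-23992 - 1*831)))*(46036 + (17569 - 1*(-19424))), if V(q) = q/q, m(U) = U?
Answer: 4873719271/53715408 ≈ 90.732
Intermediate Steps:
V(q) = 1
((m(10) + V(108))/(15037 - 5369) + 1/(2599 + (-23992 - 1*831)))*(46036 + (17569 - 1*(-19424))) = ((10 + 1)/(15037 - 5369) + 1/(2599 + (-23992 - 1*831)))*(46036 + (17569 - 1*(-19424))) = (11/9668 + 1/(2599 + (-23992 - 831)))*(46036 + (17569 + 19424)) = (11*(1/9668) + 1/(2599 - 24823))*(46036 + 36993) = (11/9668 + 1/(-22224))*83029 = (11/9668 - 1/22224)*83029 = (58699/53715408)*83029 = 4873719271/53715408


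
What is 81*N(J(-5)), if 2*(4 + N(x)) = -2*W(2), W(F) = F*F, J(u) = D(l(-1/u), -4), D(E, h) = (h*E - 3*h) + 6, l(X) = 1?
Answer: -648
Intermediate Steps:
D(E, h) = 6 - 3*h + E*h (D(E, h) = (E*h - 3*h) + 6 = (-3*h + E*h) + 6 = 6 - 3*h + E*h)
J(u) = 14 (J(u) = 6 - 3*(-4) + 1*(-4) = 6 + 12 - 4 = 14)
W(F) = F**2
N(x) = -8 (N(x) = -4 + (-2*2**2)/2 = -4 + (-2*4)/2 = -4 + (1/2)*(-8) = -4 - 4 = -8)
81*N(J(-5)) = 81*(-8) = -648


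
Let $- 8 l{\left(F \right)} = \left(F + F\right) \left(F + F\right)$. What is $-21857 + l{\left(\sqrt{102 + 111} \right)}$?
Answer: $- \frac{43927}{2} \approx -21964.0$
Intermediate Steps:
$l{\left(F \right)} = - \frac{F^{2}}{2}$ ($l{\left(F \right)} = - \frac{\left(F + F\right) \left(F + F\right)}{8} = - \frac{2 F 2 F}{8} = - \frac{4 F^{2}}{8} = - \frac{F^{2}}{2}$)
$-21857 + l{\left(\sqrt{102 + 111} \right)} = -21857 - \frac{\left(\sqrt{102 + 111}\right)^{2}}{2} = -21857 - \frac{\left(\sqrt{213}\right)^{2}}{2} = -21857 - \frac{213}{2} = - \frac{43927}{2}$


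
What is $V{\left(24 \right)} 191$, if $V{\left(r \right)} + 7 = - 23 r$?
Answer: $-106769$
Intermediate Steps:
$V{\left(r \right)} = -7 - 23 r$
$V{\left(24 \right)} 191 = \left(-7 - 552\right) 191 = \left(-559\right) 191 = -106769$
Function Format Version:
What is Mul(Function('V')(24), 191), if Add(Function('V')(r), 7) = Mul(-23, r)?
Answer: -106769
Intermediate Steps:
Function('V')(r) = Add(-7, Mul(-23, r))
Mul(Function('V')(24), 191) = Mul(Add(-7, Mul(-23, 24)), 191) = Mul(Add(-7, -552), 191) = Mul(-559, 191) = -106769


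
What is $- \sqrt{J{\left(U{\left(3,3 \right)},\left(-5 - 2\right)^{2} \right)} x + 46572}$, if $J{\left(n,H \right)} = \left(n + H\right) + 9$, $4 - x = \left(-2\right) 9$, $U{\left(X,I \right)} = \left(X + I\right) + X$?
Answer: $- \sqrt{48046} \approx -219.19$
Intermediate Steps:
$U{\left(X,I \right)} = I + 2 X$ ($U{\left(X,I \right)} = \left(I + X\right) + X = I + 2 X$)
$x = 22$ ($x = 4 - \left(-2\right) 9 = 4 - -18 = 4 + 18 = 22$)
$J{\left(n,H \right)} = 9 + H + n$ ($J{\left(n,H \right)} = \left(H + n\right) + 9 = 9 + H + n$)
$- \sqrt{J{\left(U{\left(3,3 \right)},\left(-5 - 2\right)^{2} \right)} x + 46572} = - \sqrt{\left(9 + \left(-5 - 2\right)^{2} + \left(3 + 2 \cdot 3\right)\right) 22 + 46572} = - \sqrt{\left(9 + \left(-7\right)^{2} + \left(3 + 6\right)\right) 22 + 46572} = - \sqrt{\left(9 + 49 + 9\right) 22 + 46572} = - \sqrt{67 \cdot 22 + 46572} = - \sqrt{1474 + 46572} = - \sqrt{48046}$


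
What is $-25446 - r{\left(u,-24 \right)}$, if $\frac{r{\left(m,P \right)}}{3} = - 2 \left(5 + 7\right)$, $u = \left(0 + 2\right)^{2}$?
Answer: $-25374$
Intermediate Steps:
$u = 4$ ($u = 2^{2} = 4$)
$r{\left(m,P \right)} = -72$ ($r{\left(m,P \right)} = 3 \left(- 2 \left(5 + 7\right)\right) = 3 \left(\left(-2\right) 12\right) = 3 \left(-24\right) = -72$)
$-25446 - r{\left(u,-24 \right)} = -25446 - -72 = -25446 + 72 = -25374$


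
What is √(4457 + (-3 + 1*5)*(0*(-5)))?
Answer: √4457 ≈ 66.761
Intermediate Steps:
√(4457 + (-3 + 1*5)*(0*(-5))) = √(4457 + (-3 + 5)*0) = √(4457 + 2*0) = √(4457 + 0) = √4457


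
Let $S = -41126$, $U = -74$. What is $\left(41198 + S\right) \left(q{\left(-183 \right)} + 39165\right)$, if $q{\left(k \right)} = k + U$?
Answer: $2801376$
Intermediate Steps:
$q{\left(k \right)} = -74 + k$ ($q{\left(k \right)} = k - 74 = -74 + k$)
$\left(41198 + S\right) \left(q{\left(-183 \right)} + 39165\right) = \left(41198 - 41126\right) \left(\left(-74 - 183\right) + 39165\right) = 72 \left(-257 + 39165\right) = 72 \cdot 38908 = 2801376$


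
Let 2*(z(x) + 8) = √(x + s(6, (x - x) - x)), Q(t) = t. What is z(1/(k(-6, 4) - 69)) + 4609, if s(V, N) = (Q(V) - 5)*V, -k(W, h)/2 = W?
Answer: 4601 + √19437/114 ≈ 4602.2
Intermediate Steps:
k(W, h) = -2*W
s(V, N) = V*(-5 + V) (s(V, N) = (V - 5)*V = (-5 + V)*V = V*(-5 + V))
z(x) = -8 + √(6 + x)/2 (z(x) = -8 + √(x + 6*(-5 + 6))/2 = -8 + √(x + 6*1)/2 = -8 + √(x + 6)/2 = -8 + √(6 + x)/2)
z(1/(k(-6, 4) - 69)) + 4609 = (-8 + √(6 + 1/(-2*(-6) - 69))/2) + 4609 = (-8 + √(6 + 1/(12 - 69))/2) + 4609 = (-8 + √(6 + 1/(-57))/2) + 4609 = (-8 + √(6 - 1/57)/2) + 4609 = (-8 + √(341/57)/2) + 4609 = (-8 + (√19437/57)/2) + 4609 = (-8 + √19437/114) + 4609 = 4601 + √19437/114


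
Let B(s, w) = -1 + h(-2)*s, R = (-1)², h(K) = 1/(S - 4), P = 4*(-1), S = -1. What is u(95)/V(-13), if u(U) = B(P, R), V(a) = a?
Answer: 1/65 ≈ 0.015385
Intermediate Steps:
P = -4
h(K) = -⅕ (h(K) = 1/(-1 - 4) = 1/(-5) = -⅕)
R = 1
B(s, w) = -1 - s/5
u(U) = -⅕ (u(U) = -1 - ⅕*(-4) = -1 + ⅘ = -⅕)
u(95)/V(-13) = -⅕/(-13) = -⅕*(-1/13) = 1/65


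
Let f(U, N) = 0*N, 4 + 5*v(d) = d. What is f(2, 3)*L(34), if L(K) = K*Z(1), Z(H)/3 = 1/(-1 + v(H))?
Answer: 0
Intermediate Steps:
v(d) = -4/5 + d/5
Z(H) = 3/(-9/5 + H/5) (Z(H) = 3/(-1 + (-4/5 + H/5)) = 3/(-9/5 + H/5))
f(U, N) = 0
L(K) = -15*K/8 (L(K) = K*(15/(-9 + 1)) = K*(15/(-8)) = K*(15*(-1/8)) = K*(-15/8) = -15*K/8)
f(2, 3)*L(34) = 0*(-15/8*34) = 0*(-255/4) = 0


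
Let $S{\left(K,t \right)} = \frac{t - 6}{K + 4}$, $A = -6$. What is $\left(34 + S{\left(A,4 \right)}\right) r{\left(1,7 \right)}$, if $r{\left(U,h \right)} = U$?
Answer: $35$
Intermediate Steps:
$S{\left(K,t \right)} = \frac{-6 + t}{4 + K}$
$\left(34 + S{\left(A,4 \right)}\right) r{\left(1,7 \right)} = \left(34 + \frac{-6 + 4}{4 - 6}\right) 1 = \left(34 + \frac{1}{-2} \left(-2\right)\right) 1 = \left(34 - -1\right) 1 = \left(34 + 1\right) 1 = 35 \cdot 1 = 35$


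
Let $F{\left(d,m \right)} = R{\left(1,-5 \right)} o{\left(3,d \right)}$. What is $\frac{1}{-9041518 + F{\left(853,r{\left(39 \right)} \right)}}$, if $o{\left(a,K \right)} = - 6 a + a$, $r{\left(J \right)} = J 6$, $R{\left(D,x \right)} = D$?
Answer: $- \frac{1}{9041533} \approx -1.106 \cdot 10^{-7}$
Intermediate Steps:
$r{\left(J \right)} = 6 J$
$o{\left(a,K \right)} = - 5 a$
$F{\left(d,m \right)} = -15$ ($F{\left(d,m \right)} = 1 \left(\left(-5\right) 3\right) = 1 \left(-15\right) = -15$)
$\frac{1}{-9041518 + F{\left(853,r{\left(39 \right)} \right)}} = \frac{1}{-9041518 - 15} = \frac{1}{-9041533} = - \frac{1}{9041533}$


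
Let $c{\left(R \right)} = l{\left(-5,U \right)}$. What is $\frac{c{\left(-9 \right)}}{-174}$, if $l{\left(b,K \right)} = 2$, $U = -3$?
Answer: $- \frac{1}{87} \approx -0.011494$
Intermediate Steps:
$c{\left(R \right)} = 2$
$\frac{c{\left(-9 \right)}}{-174} = \frac{2}{-174} = 2 \left(- \frac{1}{174}\right) = - \frac{1}{87}$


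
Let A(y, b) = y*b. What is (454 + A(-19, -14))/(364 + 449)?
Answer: 240/271 ≈ 0.88561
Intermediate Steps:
A(y, b) = b*y
(454 + A(-19, -14))/(364 + 449) = (454 - 14*(-19))/(364 + 449) = (454 + 266)/813 = 720*(1/813) = 240/271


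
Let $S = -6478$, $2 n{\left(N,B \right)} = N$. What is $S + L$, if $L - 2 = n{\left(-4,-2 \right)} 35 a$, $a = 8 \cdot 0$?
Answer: $-6476$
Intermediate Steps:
$n{\left(N,B \right)} = \frac{N}{2}$
$a = 0$
$L = 2$ ($L = 2 + \frac{1}{2} \left(-4\right) 35 \cdot 0 = 2 + \left(-2\right) 35 \cdot 0 = 2 - 0 = 2 + 0 = 2$)
$S + L = -6478 + 2 = -6476$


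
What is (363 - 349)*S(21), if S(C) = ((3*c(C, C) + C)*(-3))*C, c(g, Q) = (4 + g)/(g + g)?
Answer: -20097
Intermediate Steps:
c(g, Q) = (4 + g)/(2*g) (c(g, Q) = (4 + g)/((2*g)) = (4 + g)*(1/(2*g)) = (4 + g)/(2*g))
S(C) = C*(-3*C - 9*(4 + C)/(2*C)) (S(C) = ((3*((4 + C)/(2*C)) + C)*(-3))*C = ((3*(4 + C)/(2*C) + C)*(-3))*C = ((C + 3*(4 + C)/(2*C))*(-3))*C = (-3*C - 9*(4 + C)/(2*C))*C = C*(-3*C - 9*(4 + C)/(2*C)))
(363 - 349)*S(21) = (363 - 349)*(-18 - 3*21² - 9/2*21) = 14*(-18 - 3*441 - 189/2) = 14*(-18 - 1323 - 189/2) = 14*(-2871/2) = -20097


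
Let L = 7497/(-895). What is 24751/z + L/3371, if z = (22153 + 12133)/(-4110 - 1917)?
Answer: -64295109084801/14777486410 ≈ -4350.9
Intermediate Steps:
L = -7497/895 (L = 7497*(-1/895) = -7497/895 ≈ -8.3765)
z = -4898/861 (z = 34286/(-6027) = 34286*(-1/6027) = -4898/861 ≈ -5.6887)
24751/z + L/3371 = 24751/(-4898/861) - 7497/895/3371 = 24751*(-861/4898) - 7497/895*1/3371 = -21310611/4898 - 7497/3017045 = -64295109084801/14777486410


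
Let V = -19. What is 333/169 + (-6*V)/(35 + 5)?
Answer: 16293/3380 ≈ 4.8204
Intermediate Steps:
333/169 + (-6*V)/(35 + 5) = 333/169 + (-6*(-19))/(35 + 5) = 333*(1/169) + 114/40 = 333/169 + 114*(1/40) = 333/169 + 57/20 = 16293/3380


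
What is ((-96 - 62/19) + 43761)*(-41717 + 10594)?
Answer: -25818800479/19 ≈ -1.3589e+9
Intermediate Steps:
((-96 - 62/19) + 43761)*(-41717 + 10594) = ((-96 + (1/19)*(-62)) + 43761)*(-31123) = ((-96 - 62/19) + 43761)*(-31123) = (-1886/19 + 43761)*(-31123) = (829573/19)*(-31123) = -25818800479/19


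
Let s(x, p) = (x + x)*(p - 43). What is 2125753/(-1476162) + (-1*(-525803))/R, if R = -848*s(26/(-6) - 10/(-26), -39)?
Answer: -37899042491309/15807545728128 ≈ -2.3975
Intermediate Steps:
s(x, p) = 2*x*(-43 + p) (s(x, p) = (2*x)*(-43 + p) = 2*x*(-43 + p))
R = -21417088/39 (R = -1696*(26/(-6) - 10/(-26))*(-43 - 39) = -1696*(26*(-⅙) - 10*(-1/26))*(-82) = -1696*(-13/3 + 5/13)*(-82) = -1696*(-154)*(-82)/39 = -848*25256/39 = -21417088/39 ≈ -5.4916e+5)
2125753/(-1476162) + (-1*(-525803))/R = 2125753/(-1476162) + (-1*(-525803))/(-21417088/39) = 2125753*(-1/1476162) + 525803*(-39/21417088) = -2125753/1476162 - 20506317/21417088 = -37899042491309/15807545728128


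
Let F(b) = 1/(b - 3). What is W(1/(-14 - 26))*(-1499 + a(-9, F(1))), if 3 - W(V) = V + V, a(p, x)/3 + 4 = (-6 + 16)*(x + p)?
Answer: -27389/5 ≈ -5477.8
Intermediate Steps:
F(b) = 1/(-3 + b)
a(p, x) = -12 + 30*p + 30*x (a(p, x) = -12 + 3*((-6 + 16)*(x + p)) = -12 + 3*(10*(p + x)) = -12 + 3*(10*p + 10*x) = -12 + (30*p + 30*x) = -12 + 30*p + 30*x)
W(V) = 3 - 2*V (W(V) = 3 - (V + V) = 3 - 2*V)
W(1/(-14 - 26))*(-1499 + a(-9, F(1))) = (3 - 2/(-14 - 26))*(-1499 + (-12 + 30*(-9) + 30/(-3 + 1))) = (3 - 2/(-40))*(-1499 + (-12 - 270 + 30/(-2))) = (3 - 2*(-1/40))*(-1499 + (-12 - 270 + 30*(-½))) = (3 + 1/20)*(-1499 + (-12 - 270 - 15)) = 61*(-1499 - 297)/20 = (61/20)*(-1796) = -27389/5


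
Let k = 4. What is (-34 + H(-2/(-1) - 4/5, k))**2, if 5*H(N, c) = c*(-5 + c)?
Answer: 30276/25 ≈ 1211.0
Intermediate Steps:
H(N, c) = c*(-5 + c)/5 (H(N, c) = (c*(-5 + c))/5 = c*(-5 + c)/5)
(-34 + H(-2/(-1) - 4/5, k))**2 = (-34 + (1/5)*4*(-5 + 4))**2 = (-34 + (1/5)*4*(-1))**2 = (-34 - 4/5)**2 = (-174/5)**2 = 30276/25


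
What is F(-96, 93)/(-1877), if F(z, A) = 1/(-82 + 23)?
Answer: 1/110743 ≈ 9.0299e-6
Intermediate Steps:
F(z, A) = -1/59 (F(z, A) = 1/(-59) = -1/59)
F(-96, 93)/(-1877) = -1/59/(-1877) = -1/59*(-1/1877) = 1/110743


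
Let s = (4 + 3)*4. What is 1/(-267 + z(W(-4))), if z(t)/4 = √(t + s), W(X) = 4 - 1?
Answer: -267/70793 - 4*√31/70793 ≈ -0.0040862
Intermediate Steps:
W(X) = 3
s = 28 (s = 7*4 = 28)
z(t) = 4*√(28 + t) (z(t) = 4*√(t + 28) = 4*√(28 + t))
1/(-267 + z(W(-4))) = 1/(-267 + 4*√(28 + 3)) = 1/(-267 + 4*√31)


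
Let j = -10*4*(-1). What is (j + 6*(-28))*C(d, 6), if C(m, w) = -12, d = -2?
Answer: 1536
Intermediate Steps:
j = 40 (j = -5*8*(-1) = -40*(-1) = 40)
(j + 6*(-28))*C(d, 6) = (40 + 6*(-28))*(-12) = (40 - 168)*(-12) = -128*(-12) = 1536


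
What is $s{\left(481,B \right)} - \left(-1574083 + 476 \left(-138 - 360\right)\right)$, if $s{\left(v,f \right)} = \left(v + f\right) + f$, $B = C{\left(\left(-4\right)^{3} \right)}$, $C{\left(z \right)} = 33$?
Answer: $1811678$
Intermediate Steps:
$B = 33$
$s{\left(v,f \right)} = v + 2 f$ ($s{\left(v,f \right)} = \left(f + v\right) + f = v + 2 f$)
$s{\left(481,B \right)} - \left(-1574083 + 476 \left(-138 - 360\right)\right) = \left(481 + 2 \cdot 33\right) - \left(-1574083 + 476 \left(-138 - 360\right)\right) = \left(481 + 66\right) - \left(-1574083 + 476 \left(-498\right)\right) = 547 - \left(-1574083 - 237048\right) = 547 - -1811131 = 547 + 1811131 = 1811678$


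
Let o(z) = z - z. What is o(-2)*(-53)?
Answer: 0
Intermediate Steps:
o(z) = 0
o(-2)*(-53) = 0*(-53) = 0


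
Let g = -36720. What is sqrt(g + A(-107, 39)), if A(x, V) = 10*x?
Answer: I*sqrt(37790) ≈ 194.4*I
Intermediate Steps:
sqrt(g + A(-107, 39)) = sqrt(-36720 + 10*(-107)) = sqrt(-36720 - 1070) = sqrt(-37790) = I*sqrt(37790)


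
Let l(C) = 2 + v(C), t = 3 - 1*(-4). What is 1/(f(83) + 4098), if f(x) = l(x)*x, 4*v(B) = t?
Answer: 4/17637 ≈ 0.00022680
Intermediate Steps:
t = 7 (t = 3 + 4 = 7)
v(B) = 7/4 (v(B) = (¼)*7 = 7/4)
l(C) = 15/4 (l(C) = 2 + 7/4 = 15/4)
f(x) = 15*x/4
1/(f(83) + 4098) = 1/((15/4)*83 + 4098) = 1/(1245/4 + 4098) = 1/(17637/4) = 4/17637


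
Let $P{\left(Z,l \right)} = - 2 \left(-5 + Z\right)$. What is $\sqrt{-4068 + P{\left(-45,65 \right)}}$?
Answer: $8 i \sqrt{62} \approx 62.992 i$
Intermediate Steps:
$P{\left(Z,l \right)} = 10 - 2 Z$
$\sqrt{-4068 + P{\left(-45,65 \right)}} = \sqrt{-4068 + \left(10 - -90\right)} = \sqrt{-4068 + \left(10 + 90\right)} = \sqrt{-4068 + 100} = \sqrt{-3968} = 8 i \sqrt{62}$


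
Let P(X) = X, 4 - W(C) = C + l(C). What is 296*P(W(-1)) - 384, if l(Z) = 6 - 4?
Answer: 504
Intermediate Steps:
l(Z) = 2
W(C) = 2 - C (W(C) = 4 - (C + 2) = 4 - (2 + C) = 4 + (-2 - C) = 2 - C)
296*P(W(-1)) - 384 = 296*(2 - 1*(-1)) - 384 = 296*(2 + 1) - 384 = 296*3 - 384 = 888 - 384 = 504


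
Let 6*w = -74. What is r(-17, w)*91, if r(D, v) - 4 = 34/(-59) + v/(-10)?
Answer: 750113/1770 ≈ 423.79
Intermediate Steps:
w = -37/3 (w = (⅙)*(-74) = -37/3 ≈ -12.333)
r(D, v) = 202/59 - v/10 (r(D, v) = 4 + (34/(-59) + v/(-10)) = 4 + (34*(-1/59) + v*(-⅒)) = 4 + (-34/59 - v/10) = 202/59 - v/10)
r(-17, w)*91 = (202/59 - ⅒*(-37/3))*91 = (202/59 + 37/30)*91 = (8243/1770)*91 = 750113/1770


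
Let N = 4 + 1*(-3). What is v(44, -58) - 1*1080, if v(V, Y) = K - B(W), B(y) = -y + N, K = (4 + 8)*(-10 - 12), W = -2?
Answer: -1347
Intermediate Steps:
N = 1 (N = 4 - 3 = 1)
K = -264 (K = 12*(-22) = -264)
B(y) = 1 - y (B(y) = -y + 1 = 1 - y)
v(V, Y) = -267 (v(V, Y) = -264 - (1 - 1*(-2)) = -264 - (1 + 2) = -264 - 1*3 = -264 - 3 = -267)
v(44, -58) - 1*1080 = -267 - 1*1080 = -267 - 1080 = -1347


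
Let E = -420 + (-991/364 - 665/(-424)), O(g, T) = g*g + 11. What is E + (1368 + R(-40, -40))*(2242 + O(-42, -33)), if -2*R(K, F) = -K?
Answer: 208912869133/38584 ≈ 5.4145e+6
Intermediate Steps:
O(g, T) = 11 + g² (O(g, T) = g² + 11 = 11 + g²)
R(K, F) = K/2 (R(K, F) = -(-1)*K/2 = K/2)
E = -16249811/38584 (E = -420 + (-991*1/364 - 665*(-1/424)) = -420 + (-991/364 + 665/424) = -420 - 44531/38584 = -16249811/38584 ≈ -421.15)
E + (1368 + R(-40, -40))*(2242 + O(-42, -33)) = -16249811/38584 + (1368 + (½)*(-40))*(2242 + (11 + (-42)²)) = -16249811/38584 + (1368 - 20)*(2242 + (11 + 1764)) = -16249811/38584 + 1348*(2242 + 1775) = -16249811/38584 + 1348*4017 = -16249811/38584 + 5414916 = 208912869133/38584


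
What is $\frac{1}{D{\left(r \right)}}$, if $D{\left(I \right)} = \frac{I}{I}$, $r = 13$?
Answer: $1$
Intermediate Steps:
$D{\left(I \right)} = 1$
$\frac{1}{D{\left(r \right)}} = 1^{-1} = 1$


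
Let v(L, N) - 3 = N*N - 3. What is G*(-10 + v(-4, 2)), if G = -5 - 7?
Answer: 72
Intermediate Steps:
v(L, N) = N² (v(L, N) = 3 + (N*N - 3) = 3 + (N² - 3) = 3 + (-3 + N²) = N²)
G = -12
G*(-10 + v(-4, 2)) = -12*(-10 + 2²) = -12*(-10 + 4) = -12*(-6) = 72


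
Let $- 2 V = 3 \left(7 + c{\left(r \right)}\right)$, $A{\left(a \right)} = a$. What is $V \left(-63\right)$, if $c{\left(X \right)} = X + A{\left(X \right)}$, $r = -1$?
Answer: $\frac{945}{2} \approx 472.5$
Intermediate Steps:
$c{\left(X \right)} = 2 X$ ($c{\left(X \right)} = X + X = 2 X$)
$V = - \frac{15}{2}$ ($V = - \frac{3 \left(7 + 2 \left(-1\right)\right)}{2} = - \frac{3 \left(7 - 2\right)}{2} = - \frac{3 \cdot 5}{2} = \left(- \frac{1}{2}\right) 15 = - \frac{15}{2} \approx -7.5$)
$V \left(-63\right) = \left(- \frac{15}{2}\right) \left(-63\right) = \frac{945}{2}$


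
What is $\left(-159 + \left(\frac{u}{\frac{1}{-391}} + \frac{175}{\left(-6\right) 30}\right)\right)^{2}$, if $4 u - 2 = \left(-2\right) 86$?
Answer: $\frac{351021885841}{1296} \approx 2.7085 \cdot 10^{8}$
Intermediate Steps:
$u = - \frac{85}{2}$ ($u = \frac{1}{2} + \frac{\left(-2\right) 86}{4} = \frac{1}{2} + \frac{1}{4} \left(-172\right) = \frac{1}{2} - 43 = - \frac{85}{2} \approx -42.5$)
$\left(-159 + \left(\frac{u}{\frac{1}{-391}} + \frac{175}{\left(-6\right) 30}\right)\right)^{2} = \left(-159 + \left(- \frac{85}{2 \frac{1}{-391}} + \frac{175}{\left(-6\right) 30}\right)\right)^{2} = \left(-159 + \left(- \frac{85}{2 \left(- \frac{1}{391}\right)} + \frac{175}{-180}\right)\right)^{2} = \left(-159 + \left(\left(- \frac{85}{2}\right) \left(-391\right) + 175 \left(- \frac{1}{180}\right)\right)\right)^{2} = \left(-159 + \left(\frac{33235}{2} - \frac{35}{36}\right)\right)^{2} = \left(-159 + \frac{598195}{36}\right)^{2} = \left(\frac{592471}{36}\right)^{2} = \frac{351021885841}{1296}$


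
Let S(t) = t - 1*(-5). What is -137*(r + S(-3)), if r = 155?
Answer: -21509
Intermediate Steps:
S(t) = 5 + t (S(t) = t + 5 = 5 + t)
-137*(r + S(-3)) = -137*(155 + (5 - 3)) = -137*(155 + 2) = -137*157 = -21509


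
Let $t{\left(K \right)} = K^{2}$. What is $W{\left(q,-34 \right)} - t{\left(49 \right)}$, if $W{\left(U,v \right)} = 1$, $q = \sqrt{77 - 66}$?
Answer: $-2400$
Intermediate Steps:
$q = \sqrt{11} \approx 3.3166$
$W{\left(q,-34 \right)} - t{\left(49 \right)} = 1 - 49^{2} = 1 - 2401 = -2400$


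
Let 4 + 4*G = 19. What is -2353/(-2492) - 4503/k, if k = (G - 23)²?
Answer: -23656097/2110724 ≈ -11.208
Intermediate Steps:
G = 15/4 (G = -1 + (¼)*19 = -1 + 19/4 = 15/4 ≈ 3.7500)
k = 5929/16 (k = (15/4 - 23)² = (-77/4)² = 5929/16 ≈ 370.56)
-2353/(-2492) - 4503/k = -2353/(-2492) - 4503/5929/16 = -2353*(-1/2492) - 4503*16/5929 = 2353/2492 - 72048/5929 = -23656097/2110724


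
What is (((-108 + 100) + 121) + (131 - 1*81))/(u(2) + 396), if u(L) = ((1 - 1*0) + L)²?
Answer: 163/405 ≈ 0.40247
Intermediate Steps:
u(L) = (1 + L)² (u(L) = ((1 + 0) + L)² = (1 + L)²)
(((-108 + 100) + 121) + (131 - 1*81))/(u(2) + 396) = (((-108 + 100) + 121) + (131 - 1*81))/((1 + 2)² + 396) = ((-8 + 121) + (131 - 81))/(3² + 396) = (113 + 50)/(9 + 396) = 163/405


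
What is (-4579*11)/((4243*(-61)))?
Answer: 50369/258823 ≈ 0.19461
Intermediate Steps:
(-4579*11)/((4243*(-61))) = -50369/(-258823) = -50369*(-1/258823) = 50369/258823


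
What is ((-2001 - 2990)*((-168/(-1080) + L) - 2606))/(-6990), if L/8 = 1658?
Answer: 2393768447/314550 ≈ 7610.1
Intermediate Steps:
L = 13264 (L = 8*1658 = 13264)
((-2001 - 2990)*((-168/(-1080) + L) - 2606))/(-6990) = ((-2001 - 2990)*((-168/(-1080) + 13264) - 2606))/(-6990) = -4991*((-168*(-1/1080) + 13264) - 2606)*(-1/6990) = -4991*((7/45 + 13264) - 2606)*(-1/6990) = -4991*(596887/45 - 2606)*(-1/6990) = -4991*479617/45*(-1/6990) = -2393768447/45*(-1/6990) = 2393768447/314550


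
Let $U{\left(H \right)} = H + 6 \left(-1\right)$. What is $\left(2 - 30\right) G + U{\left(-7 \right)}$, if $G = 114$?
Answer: $-3205$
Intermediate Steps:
$U{\left(H \right)} = -6 + H$ ($U{\left(H \right)} = H - 6 = -6 + H$)
$\left(2 - 30\right) G + U{\left(-7 \right)} = \left(2 - 30\right) 114 - 13 = \left(-28\right) 114 - 13 = -3192 - 13 = -3205$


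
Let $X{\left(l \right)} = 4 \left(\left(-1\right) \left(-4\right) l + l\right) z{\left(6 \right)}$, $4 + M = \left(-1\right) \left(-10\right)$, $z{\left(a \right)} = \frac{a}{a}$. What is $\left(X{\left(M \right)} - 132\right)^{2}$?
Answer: $144$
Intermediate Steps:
$z{\left(a \right)} = 1$
$M = 6$ ($M = -4 - -10 = -4 + 10 = 6$)
$X{\left(l \right)} = 20 l$ ($X{\left(l \right)} = 4 \left(\left(-1\right) \left(-4\right) l + l\right) 1 = 4 \left(4 l + l\right) 1 = 4 \cdot 5 l 1 = 20 l 1 = 20 l$)
$\left(X{\left(M \right)} - 132\right)^{2} = \left(20 \cdot 6 - 132\right)^{2} = \left(120 - 132\right)^{2} = \left(-12\right)^{2} = 144$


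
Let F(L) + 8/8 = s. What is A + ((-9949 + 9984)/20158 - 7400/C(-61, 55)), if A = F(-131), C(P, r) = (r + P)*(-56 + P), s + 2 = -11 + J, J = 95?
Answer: 498539783/7075458 ≈ 70.460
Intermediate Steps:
s = 82 (s = -2 + (-11 + 95) = -2 + 84 = 82)
F(L) = 81 (F(L) = -1 + 82 = 81)
C(P, r) = (-56 + P)*(P + r) (C(P, r) = (P + r)*(-56 + P) = (-56 + P)*(P + r))
A = 81
A + ((-9949 + 9984)/20158 - 7400/C(-61, 55)) = 81 + ((-9949 + 9984)/20158 - 7400/((-61)² - 56*(-61) - 56*55 - 61*55)) = 81 + (35*(1/20158) - 7400/(3721 + 3416 - 3080 - 3355)) = 81 + (35/20158 - 7400/702) = 81 + (35/20158 - 7400*1/702) = 81 + (35/20158 - 3700/351) = 81 - 74572315/7075458 = 498539783/7075458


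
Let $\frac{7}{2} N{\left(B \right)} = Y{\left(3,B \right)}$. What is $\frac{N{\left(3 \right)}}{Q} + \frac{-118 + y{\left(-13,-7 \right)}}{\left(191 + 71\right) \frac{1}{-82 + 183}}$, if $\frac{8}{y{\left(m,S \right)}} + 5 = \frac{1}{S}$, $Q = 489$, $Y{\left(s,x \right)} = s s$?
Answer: $- \frac{61992584}{1345239} \approx -46.083$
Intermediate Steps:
$Y{\left(s,x \right)} = s^{2}$
$N{\left(B \right)} = \frac{18}{7}$ ($N{\left(B \right)} = \frac{2 \cdot 3^{2}}{7} = \frac{2}{7} \cdot 9 = \frac{18}{7}$)
$y{\left(m,S \right)} = \frac{8}{-5 + \frac{1}{S}}$
$\frac{N{\left(3 \right)}}{Q} + \frac{-118 + y{\left(-13,-7 \right)}}{\left(191 + 71\right) \frac{1}{-82 + 183}} = \frac{18}{7 \cdot 489} + \frac{-118 - - \frac{56}{-1 + 5 \left(-7\right)}}{\left(191 + 71\right) \frac{1}{-82 + 183}} = \frac{18}{7} \cdot \frac{1}{489} + \frac{-118 - - \frac{56}{-1 - 35}}{262 \cdot \frac{1}{101}} = \frac{6}{1141} + \frac{-118 - - \frac{56}{-36}}{262 \cdot \frac{1}{101}} = \frac{6}{1141} + \frac{-118 - \left(-56\right) \left(- \frac{1}{36}\right)}{\frac{262}{101}} = \frac{6}{1141} + \left(-118 - \frac{14}{9}\right) \frac{101}{262} = \frac{6}{1141} - \frac{54338}{1179} = - \frac{61992584}{1345239}$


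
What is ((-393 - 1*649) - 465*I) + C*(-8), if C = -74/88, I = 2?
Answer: -21618/11 ≈ -1965.3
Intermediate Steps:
C = -37/44 (C = -74*1/88 = -37/44 ≈ -0.84091)
((-393 - 1*649) - 465*I) + C*(-8) = ((-393 - 1*649) - 465*2) - 37/44*(-8) = ((-393 - 649) - 930) + 74/11 = (-1042 - 930) + 74/11 = -1972 + 74/11 = -21618/11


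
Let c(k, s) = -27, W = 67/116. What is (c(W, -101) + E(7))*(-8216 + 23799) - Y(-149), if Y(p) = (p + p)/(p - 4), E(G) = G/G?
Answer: -61989472/153 ≈ -4.0516e+5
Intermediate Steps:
W = 67/116 (W = 67*(1/116) = 67/116 ≈ 0.57759)
E(G) = 1
Y(p) = 2*p/(-4 + p) (Y(p) = (2*p)/(-4 + p) = 2*p/(-4 + p))
(c(W, -101) + E(7))*(-8216 + 23799) - Y(-149) = (-27 + 1)*(-8216 + 23799) - 2*(-149)/(-4 - 149) = -26*15583 - 2*(-149)/(-153) = -405158 - 2*(-149)*(-1)/153 = -405158 - 1*298/153 = -405158 - 298/153 = -61989472/153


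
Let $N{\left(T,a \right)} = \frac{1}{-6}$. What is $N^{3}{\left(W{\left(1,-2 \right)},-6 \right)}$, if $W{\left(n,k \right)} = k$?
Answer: $- \frac{1}{216} \approx -0.0046296$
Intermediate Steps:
$N{\left(T,a \right)} = - \frac{1}{6}$
$N^{3}{\left(W{\left(1,-2 \right)},-6 \right)} = \left(- \frac{1}{6}\right)^{3} = - \frac{1}{216}$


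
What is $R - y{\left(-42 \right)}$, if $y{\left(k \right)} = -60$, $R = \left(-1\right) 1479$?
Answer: $-1419$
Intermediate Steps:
$R = -1479$
$R - y{\left(-42 \right)} = -1479 - -60 = -1479 + 60 = -1419$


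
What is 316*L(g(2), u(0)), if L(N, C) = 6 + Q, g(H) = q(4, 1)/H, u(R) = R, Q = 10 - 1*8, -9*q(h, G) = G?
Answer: 2528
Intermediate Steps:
q(h, G) = -G/9
Q = 2 (Q = 10 - 8 = 2)
g(H) = -1/(9*H) (g(H) = (-⅑*1)/H = -1/(9*H))
L(N, C) = 8 (L(N, C) = 6 + 2 = 8)
316*L(g(2), u(0)) = 316*8 = 2528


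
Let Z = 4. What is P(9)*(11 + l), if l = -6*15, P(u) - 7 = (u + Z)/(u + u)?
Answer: -10981/18 ≈ -610.06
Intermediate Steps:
P(u) = 7 + (4 + u)/(2*u) (P(u) = 7 + (u + 4)/(u + u) = 7 + (4 + u)/((2*u)) = 7 + (4 + u)*(1/(2*u)) = 7 + (4 + u)/(2*u))
l = -90
P(9)*(11 + l) = (15/2 + 2/9)*(11 - 90) = (15/2 + 2*(⅑))*(-79) = (15/2 + 2/9)*(-79) = (139/18)*(-79) = -10981/18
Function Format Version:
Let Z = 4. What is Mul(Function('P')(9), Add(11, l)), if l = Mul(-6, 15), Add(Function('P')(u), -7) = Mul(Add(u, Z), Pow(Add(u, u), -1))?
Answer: Rational(-10981, 18) ≈ -610.06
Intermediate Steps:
Function('P')(u) = Add(7, Mul(Rational(1, 2), Pow(u, -1), Add(4, u))) (Function('P')(u) = Add(7, Mul(Add(u, 4), Pow(Add(u, u), -1))) = Add(7, Mul(Add(4, u), Pow(Mul(2, u), -1))) = Add(7, Mul(Add(4, u), Mul(Rational(1, 2), Pow(u, -1)))) = Add(7, Mul(Rational(1, 2), Pow(u, -1), Add(4, u))))
l = -90
Mul(Function('P')(9), Add(11, l)) = Mul(Add(Rational(15, 2), Mul(2, Pow(9, -1))), Add(11, -90)) = Mul(Add(Rational(15, 2), Mul(2, Rational(1, 9))), -79) = Mul(Add(Rational(15, 2), Rational(2, 9)), -79) = Mul(Rational(139, 18), -79) = Rational(-10981, 18)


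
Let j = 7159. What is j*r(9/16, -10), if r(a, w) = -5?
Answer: -35795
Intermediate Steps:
j*r(9/16, -10) = 7159*(-5) = -35795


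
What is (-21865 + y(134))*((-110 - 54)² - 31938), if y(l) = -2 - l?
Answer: 110929042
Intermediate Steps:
(-21865 + y(134))*((-110 - 54)² - 31938) = (-21865 + (-2 - 1*134))*((-110 - 54)² - 31938) = (-21865 + (-2 - 134))*((-164)² - 31938) = (-21865 - 136)*(26896 - 31938) = -22001*(-5042) = 110929042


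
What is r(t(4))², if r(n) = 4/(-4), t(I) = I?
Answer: 1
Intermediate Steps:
r(n) = -1 (r(n) = 4*(-¼) = -1)
r(t(4))² = (-1)² = 1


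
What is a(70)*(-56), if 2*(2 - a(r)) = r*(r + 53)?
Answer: 240968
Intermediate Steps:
a(r) = 2 - r*(53 + r)/2 (a(r) = 2 - r*(r + 53)/2 = 2 - r*(53 + r)/2)
a(70)*(-56) = (2 - 53/2*70 - ½*70²)*(-56) = (2 - 1855 - ½*4900)*(-56) = (2 - 1855 - 2450)*(-56) = -4303*(-56) = 240968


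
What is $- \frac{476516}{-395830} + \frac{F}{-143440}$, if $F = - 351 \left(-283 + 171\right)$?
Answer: $\frac{329941163}{354861595} \approx 0.92977$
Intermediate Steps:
$F = 39312$ ($F = \left(-351\right) \left(-112\right) = 39312$)
$- \frac{476516}{-395830} + \frac{F}{-143440} = - \frac{476516}{-395830} + \frac{39312}{-143440} = \left(-476516\right) \left(- \frac{1}{395830}\right) + 39312 \left(- \frac{1}{143440}\right) = \frac{238258}{197915} - \frac{2457}{8965} = \frac{329941163}{354861595}$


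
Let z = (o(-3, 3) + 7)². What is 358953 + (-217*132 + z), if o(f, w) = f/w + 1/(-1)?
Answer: 330334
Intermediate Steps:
o(f, w) = -1 + f/w (o(f, w) = f/w + 1*(-1) = f/w - 1 = -1 + f/w)
z = 25 (z = ((-3 - 1*3)/3 + 7)² = ((-3 - 3)/3 + 7)² = ((⅓)*(-6) + 7)² = (-2 + 7)² = 5² = 25)
358953 + (-217*132 + z) = 358953 + (-217*132 + 25) = 358953 + (-28644 + 25) = 358953 - 28619 = 330334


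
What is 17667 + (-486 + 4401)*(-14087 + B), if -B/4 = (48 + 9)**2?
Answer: -106012278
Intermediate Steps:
B = -12996 (B = -4*(48 + 9)**2 = -4*57**2 = -4*3249 = -12996)
17667 + (-486 + 4401)*(-14087 + B) = 17667 + (-486 + 4401)*(-14087 - 12996) = 17667 + 3915*(-27083) = 17667 - 106029945 = -106012278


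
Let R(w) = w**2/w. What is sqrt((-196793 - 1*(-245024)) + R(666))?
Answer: 3*sqrt(5433) ≈ 221.13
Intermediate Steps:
R(w) = w
sqrt((-196793 - 1*(-245024)) + R(666)) = sqrt((-196793 - 1*(-245024)) + 666) = sqrt((-196793 + 245024) + 666) = sqrt(48231 + 666) = sqrt(48897) = 3*sqrt(5433)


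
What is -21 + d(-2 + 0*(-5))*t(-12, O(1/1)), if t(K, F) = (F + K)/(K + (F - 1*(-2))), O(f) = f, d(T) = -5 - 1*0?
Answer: -244/9 ≈ -27.111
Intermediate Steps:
d(T) = -5 (d(T) = -5 + 0 = -5)
t(K, F) = (F + K)/(2 + F + K) (t(K, F) = (F + K)/(K + (F + 2)) = (F + K)/(K + (2 + F)) = (F + K)/(2 + F + K))
-21 + d(-2 + 0*(-5))*t(-12, O(1/1)) = -21 - 5*(1/1 - 12)/(2 + 1/1 - 12) = -21 - 5*(1 - 12)/(2 + 1 - 12) = -21 - 5*(-11)/(-9) = -21 - (-5)*(-11)/9 = -21 - 5*11/9 = -21 - 55/9 = -244/9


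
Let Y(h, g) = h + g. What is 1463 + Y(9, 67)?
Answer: 1539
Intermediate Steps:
Y(h, g) = g + h
1463 + Y(9, 67) = 1463 + (67 + 9) = 1463 + 76 = 1539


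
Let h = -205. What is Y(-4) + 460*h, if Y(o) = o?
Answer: -94304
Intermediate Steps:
Y(-4) + 460*h = -4 + 460*(-205) = -4 - 94300 = -94304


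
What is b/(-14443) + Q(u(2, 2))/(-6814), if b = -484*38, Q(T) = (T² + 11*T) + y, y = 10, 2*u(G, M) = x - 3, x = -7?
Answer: 5709634/4473391 ≈ 1.2764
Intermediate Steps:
u(G, M) = -5 (u(G, M) = (-7 - 3)/2 = (½)*(-10) = -5)
Q(T) = 10 + T² + 11*T (Q(T) = (T² + 11*T) + 10 = 10 + T² + 11*T)
b = -18392
b/(-14443) + Q(u(2, 2))/(-6814) = -18392/(-14443) + (10 + (-5)² + 11*(-5))/(-6814) = -18392*(-1/14443) + (10 + 25 - 55)*(-1/6814) = 1672/1313 - 20*(-1/6814) = 1672/1313 + 10/3407 = 5709634/4473391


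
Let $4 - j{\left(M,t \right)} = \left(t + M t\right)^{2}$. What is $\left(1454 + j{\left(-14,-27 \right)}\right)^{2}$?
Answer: $14821358049$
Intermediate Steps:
$j{\left(M,t \right)} = 4 - \left(t + M t\right)^{2}$
$\left(1454 + j{\left(-14,-27 \right)}\right)^{2} = \left(1454 + \left(4 - \left(-27\right)^{2} \left(1 - 14\right)^{2}\right)\right)^{2} = \left(1454 + \left(4 - 729 \left(-13\right)^{2}\right)\right)^{2} = \left(1454 + \left(4 - 729 \cdot 169\right)\right)^{2} = \left(1454 + \left(4 - 123201\right)\right)^{2} = \left(1454 - 123197\right)^{2} = \left(-121743\right)^{2} = 14821358049$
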